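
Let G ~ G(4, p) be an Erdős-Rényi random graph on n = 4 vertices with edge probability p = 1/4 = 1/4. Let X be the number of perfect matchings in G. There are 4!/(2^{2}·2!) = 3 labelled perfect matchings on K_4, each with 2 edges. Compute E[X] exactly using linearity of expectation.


K_4 has 4!/(2^{2}·2!) = 3 labelled perfect matchings.
For each such perfect matching H, let X_H = 1 if all 2 edges of H are present in G. Then P[X_H = 1] = p^{2} = (1/4)^{2} = 1/16.
By linearity: E[X] = Σ_H E[X_H] = 3 · p^{2} = 3 · 1/16 = 3/16.
Numerically: E[X] ≈ 0.188.

E[X] = 3 · (1/4)^{2} = 3/16 ≈ 0.188.


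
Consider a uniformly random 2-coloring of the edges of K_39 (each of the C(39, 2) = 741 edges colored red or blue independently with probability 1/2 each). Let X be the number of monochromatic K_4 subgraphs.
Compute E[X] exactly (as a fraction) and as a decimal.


Let X = Σ_S X_S over the C(39, 4) = 82251 subsets S of size 4, where X_S = 1 if the K_4 on S is monochromatic.
For a fixed S, the K_4 on S has C(4, 2) = 6 edges. P[all 6 edges red] = (1/2)^6, and likewise for blue, so P[monochromatic] = 2·(1/2)^6 = 2^{1 − 6} = 1/32.
By linearity of expectation: E[X] = C(39, 4) · 2^{1 − 6} = 82251 · 1/32 = 82251/32.
Numerically: E[X] ≈ 2570.34375.

E[X] = C(39,4)·2^(1−C(4,2)) = 82251/32 ≈ 2570.34375.


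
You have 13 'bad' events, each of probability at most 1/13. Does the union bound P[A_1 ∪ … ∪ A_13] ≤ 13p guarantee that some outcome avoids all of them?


Union bound: P[∪_{i=1}^{13} A_i] ≤ Σ_i P[A_i] ≤ 13·p = 13·(1/13) = 1.
Numerically: 1 ≈ 1.00000.
Is 1 < 1? NO.
Since the bound 1 is ≥ 1, the union bound is uninformative here; it does NOT by itself certify existence.

13·p = 1 ≈ 1.00000; existence NOT certified by the union bound.


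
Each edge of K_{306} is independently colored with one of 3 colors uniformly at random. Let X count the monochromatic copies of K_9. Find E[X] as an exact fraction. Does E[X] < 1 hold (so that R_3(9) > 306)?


E[X] = C(306, 9) · 3^{1 − 36} = 57564745737892900 · 3^{−35} = 57564745737892900/50031545098999707.
As a reduced fraction: E[X] = 57564745737892900/50031545098999707 ≈ 1.1506.
Is E[X] < 1? NO.
Since E[X] ≥ 1, the first-moment bound is inconclusive at n = 306; it does NOT by itself certify R_3(9) > 306.

E[X] = 57564745737892900/50031545098999707 ≈ 1.1506; E[X] ≥ 1; first-moment method inconclusive here.


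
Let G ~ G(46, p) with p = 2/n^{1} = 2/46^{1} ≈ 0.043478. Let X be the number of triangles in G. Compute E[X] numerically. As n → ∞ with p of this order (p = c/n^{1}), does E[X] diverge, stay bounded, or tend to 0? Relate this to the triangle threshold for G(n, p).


Number of potential triangles: C(46, 3) = 15180.
Each occurs with probability p³ ≈ (0.043478)³ ≈ 8.2189529e-05.
By linearity: E[X] = C(46, 3)·p³ ≈ 15180 · 8.2189529e-05 ≈ 1.24764.
Here α = 1, so p = 2/n is exactly at the triangle threshold p ~ 1/n. Asymptotically E[X] → c³/6 = 2³/6 = 4/3 ≈ 1.33333, a bounded constant. In this regime the triangle count is asymptotically Poisson(c³/6).

E[X] ≈ 1.24764; in regime p = Θ(1/n^{1}) E[X] stays bounded (at the triangle threshold p ~ 1/n).


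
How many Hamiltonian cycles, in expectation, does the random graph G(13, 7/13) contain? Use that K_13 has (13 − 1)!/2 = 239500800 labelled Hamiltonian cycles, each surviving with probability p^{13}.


K_13 has (13 − 1)!/2 = 239500800 labelled Hamiltonian cycles.
For each such Hamiltonian cycle H, let X_H = 1 if all 13 edges of H are present in G. Then P[X_H = 1] = p^{13} = (7/13)^{13} = 96889010407/302875106592253.
By linearity of expectation: E[X] = Σ_H E[X_H] = 239500800 · p^{13} = 239500800 · 96889010407/302875106592253 = 23204995503684825600/302875106592253.
Numerically: E[X] ≈ 76616.

E[X] = 239500800 · (7/13)^{13} = 23204995503684825600/302875106592253 ≈ 76616.


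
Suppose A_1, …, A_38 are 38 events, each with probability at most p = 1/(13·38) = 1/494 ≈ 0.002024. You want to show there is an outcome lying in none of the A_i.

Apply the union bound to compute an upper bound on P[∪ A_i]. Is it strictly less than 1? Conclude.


Union bound: P[∪_{i=1}^{38} A_i] ≤ Σ_i P[A_i] ≤ 38·p = 38·(1/494) = 1/13.
Numerically: 1/13 ≈ 0.076923.
Is 1/13 < 1? YES.
Since P[∪ A_i] ≤ 1/13 < 1, the complement has P[∩ A_i^c] ≥ 1 − 1/13 = 12/13 > 0, so some outcome avoids every A_i.

38·p = 1/13 ≈ 0.076923; existence CERTIFIED by the union bound.


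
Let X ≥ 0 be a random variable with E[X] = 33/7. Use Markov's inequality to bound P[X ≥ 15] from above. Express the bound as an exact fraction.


μ = E[X] = 33/7, a = 15.
Markov: P[X ≥ 15] ≤ μ/a = (33/7)/15 = 11/35.
Numerically: ≈ 0.31429.
(Since a = 15 > μ = 4.71429, the bound 11/35 is < 1 and informative.)

P[X ≥ 15] ≤ 11/35 ≈ 0.31429.


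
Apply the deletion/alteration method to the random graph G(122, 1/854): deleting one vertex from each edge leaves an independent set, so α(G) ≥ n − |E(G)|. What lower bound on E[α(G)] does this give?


E[|E(G)|] = C(122, 2)·p = 7381 · (1/854) = 121/14.
E[α(G)] ≥ n − E[|E(G)|] = 122 − 121/14 = 1587/14.
Numerically: ≈ 113.35714.
(This is only a lower bound; the true E[α(G)] may be larger.)

E[α(G)] ≥ 1587/14 ≈ 113.35714.


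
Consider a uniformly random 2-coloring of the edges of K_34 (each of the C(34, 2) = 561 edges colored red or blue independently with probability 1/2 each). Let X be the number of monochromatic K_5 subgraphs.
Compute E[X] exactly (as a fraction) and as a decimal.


Let X = Σ_S X_S over the C(34, 5) = 278256 subsets S of size 5, where X_S = 1 if the K_5 on S is monochromatic.
For a fixed S, the K_5 on S has C(5, 2) = 10 edges. P[all 10 edges red] = (1/2)^10, and likewise for blue, so P[monochromatic] = 2·(1/2)^10 = 2^{1 − 10} = 1/512.
By linearity of expectation: E[X] = C(34, 5) · 2^{1 − 10} = 278256 · 1/512 = 17391/32.
Numerically: E[X] ≈ 543.468750.

E[X] = C(34,5)·2^(1−C(5,2)) = 17391/32 ≈ 543.468750.


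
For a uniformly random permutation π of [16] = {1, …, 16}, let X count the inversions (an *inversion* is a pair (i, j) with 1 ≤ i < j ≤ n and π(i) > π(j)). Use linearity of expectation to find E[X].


Write X = Σ X_I over the C(16, 2) = 120 pairs i < j, with X_I the indicator of one inversion.
There are 120 indicators.
For each fixed pair i < j, the values π(i) and π(j) are two distinct elements of {1, …, 16} in uniformly random order; by symmetry P[π(i) > π(j)] = 1/2.
By linearity: E[X] = 120 · (1/2) = C(16, 2) · (1/2) = 120/2 = 60 ≈ 60.0000.

E[X] = 60 = 60.0000.


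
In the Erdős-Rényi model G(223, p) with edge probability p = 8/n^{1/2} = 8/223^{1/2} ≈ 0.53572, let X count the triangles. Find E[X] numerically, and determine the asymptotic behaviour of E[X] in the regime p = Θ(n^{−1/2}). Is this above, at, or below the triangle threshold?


Number of potential triangles: C(223, 3) = 1823471.
Each occurs with probability p³ ≈ (0.53572)³ ≈ 1.5374913e-01.
By linearity: E[X] = C(223, 3)·p³ ≈ 1823471 · 1.5374913e-01 ≈ 280357.07947.
Since α = 1/2 < 1, p = c/n^{1/2} ≫ 1/n is above the triangle threshold p ~ 1/n. Asymptotically E[X] ~ (c³/6)·n^{3(1−α)} = (8³/6)·n^{1.5} → ∞; triangles are abundant w.h.p.

E[X] ≈ 280357.07947; in regime p = Θ(1/n^{1/2}) E[X] diverges (above the triangle threshold p ~ 1/n).


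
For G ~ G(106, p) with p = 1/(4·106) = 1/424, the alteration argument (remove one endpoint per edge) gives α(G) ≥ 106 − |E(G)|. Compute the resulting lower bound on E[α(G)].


E[|E(G)|] = C(106, 2)·p = 5565 · (1/424) = 105/8.
E[α(G)] ≥ n − E[|E(G)|] = 106 − 105/8 = 743/8.
Numerically: ≈ 92.87500.
(This is only a lower bound; the true E[α(G)] may be larger.)

E[α(G)] ≥ 743/8 ≈ 92.87500.


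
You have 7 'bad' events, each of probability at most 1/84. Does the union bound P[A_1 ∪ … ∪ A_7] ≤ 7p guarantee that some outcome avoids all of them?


Union bound: P[∪_{i=1}^{7} A_i] ≤ Σ_i P[A_i] ≤ 7·p = 7·(1/84) = 1/12.
Numerically: 1/12 ≈ 0.083333.
Is 1/12 < 1? YES.
Since P[∪ A_i] ≤ 1/12 < 1, the complement has P[∩ A_i^c] ≥ 1 − 1/12 = 11/12 > 0, so some outcome avoids every A_i.

7·p = 1/12 ≈ 0.083333; existence CERTIFIED by the union bound.


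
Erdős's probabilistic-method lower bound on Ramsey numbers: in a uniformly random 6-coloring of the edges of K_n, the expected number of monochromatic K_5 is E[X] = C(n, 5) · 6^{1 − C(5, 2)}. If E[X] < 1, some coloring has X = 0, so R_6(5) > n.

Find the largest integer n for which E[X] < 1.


We need C(n, 5) · 6^{1 − 10} < 1, i.e. C(n, 5) < 6^{10 − 1} = 10077696.
Check values of n near the boundary:
  n = 64: C(64, 5) = 7624512; 7624512 < 10077696? YES
  n = 65: C(65, 5) = 8259888; 8259888 < 10077696? YES
  n = 66: C(66, 5) = 8936928; 8936928 < 10077696? YES
  n = 67: C(67, 5) = 9657648; 9657648 < 10077696? YES
  n = 68: C(68, 5) = 10424128; 10424128 < 10077696? NO
The largest n with C(n, 5) < 10077696 is n = 67 (where E[X] = 67067/69984 ≈ 0.95832). Hence R_6(5) > 67, i.e. R_6(5) ≥ 68.

Largest n = 67; hence R_6(5) > 67.


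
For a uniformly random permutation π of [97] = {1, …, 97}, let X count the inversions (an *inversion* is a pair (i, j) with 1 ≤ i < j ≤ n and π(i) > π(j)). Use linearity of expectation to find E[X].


Write X = Σ X_I over the C(97, 2) = 4656 pairs i < j, with X_I the indicator of one inversion.
There are 4656 indicators.
For each fixed pair i < j, the values π(i) and π(j) are two distinct elements of {1, …, 97} in uniformly random order; by symmetry P[π(i) > π(j)] = 1/2.
By linearity: E[X] = 4656 · (1/2) = C(97, 2) · (1/2) = 4656/2 = 2328 ≈ 2328.000.

E[X] = 2328 = 2328.000.


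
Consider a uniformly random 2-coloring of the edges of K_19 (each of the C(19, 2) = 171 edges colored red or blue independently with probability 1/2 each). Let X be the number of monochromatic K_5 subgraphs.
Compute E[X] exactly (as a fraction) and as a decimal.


Let X = Σ_S X_S over the C(19, 5) = 11628 subsets S of size 5, where X_S = 1 if the K_5 on S is monochromatic.
For a fixed S, the K_5 on S has C(5, 2) = 10 edges. P[all 10 edges red] = (1/2)^10, and likewise for blue, so P[monochromatic] = 2·(1/2)^10 = 2^{1 − 10} = 1/512.
By linearity: E[X] = C(19, 5) · 2^{1 − 10} = 11628 · 1/512 = 2907/128.
Numerically: E[X] ≈ 22.710938.

E[X] = C(19,5)·2^(1−C(5,2)) = 2907/128 ≈ 22.710938.


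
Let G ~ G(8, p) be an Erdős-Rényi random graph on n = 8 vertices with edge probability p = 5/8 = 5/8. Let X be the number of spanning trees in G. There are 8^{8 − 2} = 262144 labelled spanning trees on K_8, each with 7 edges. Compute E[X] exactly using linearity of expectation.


K_8 has 8^{8 − 2} = 262144 labelled spanning trees.
For each such spanning tree H, let X_H = 1 if all 7 edges of H are present in G. Then P[X_H = 1] = p^{7} = (5/8)^{7} = 78125/2097152.
By linearity: E[X] = Σ_H E[X_H] = 262144 · p^{7} = 262144 · 78125/2097152 = 78125/8.
Numerically: E[X] ≈ 9.77e+03.

E[X] = 262144 · (5/8)^{7} = 78125/8 ≈ 9.77e+03.


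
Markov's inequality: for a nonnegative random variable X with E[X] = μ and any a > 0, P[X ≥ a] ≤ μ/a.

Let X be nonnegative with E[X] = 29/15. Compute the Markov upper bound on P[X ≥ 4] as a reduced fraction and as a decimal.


μ = E[X] = 29/15, a = 4.
Markov: P[X ≥ 4] ≤ μ/a = (29/15)/4 = 29/60.
Numerically: ≈ 0.48333.
(Since a = 4 > μ = 1.93333, the bound 29/60 is < 1 and informative.)

P[X ≥ 4] ≤ 29/60 ≈ 0.48333.


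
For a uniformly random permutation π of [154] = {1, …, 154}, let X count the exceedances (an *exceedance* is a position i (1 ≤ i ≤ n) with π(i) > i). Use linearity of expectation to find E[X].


Write X = Σ_{i=1}^{154} X_i, where X_i = 1_{π(i) > i}.
For each fixed i, π(i) is uniform over {1, …, 154} (marginal of a uniform permutation), so P[π(i) > i] = (n − i)/n. Summing: Σ_{i=1}^{154} (n − i)/n = (0 + 1 + … + 153)/154 = 154(154 − 1)/(2·154) = (154 − 1)/2.
Hence E[X] = Σ_{i=1}^{154} (154 − i)/154 = 153/2 ≈ 76.500.

E[X] = 153/2 = 76.500.


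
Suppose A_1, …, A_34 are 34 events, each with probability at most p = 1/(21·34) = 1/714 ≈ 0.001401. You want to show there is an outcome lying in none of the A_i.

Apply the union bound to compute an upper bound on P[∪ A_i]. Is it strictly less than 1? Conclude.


Union bound: P[∪_{i=1}^{34} A_i] ≤ Σ_i P[A_i] ≤ 34·p = 34·(1/714) = 1/21.
Numerically: 1/21 ≈ 0.047619.
Is 1/21 < 1? YES.
Since P[∪ A_i] ≤ 1/21 < 1, the complement has P[∩ A_i^c] ≥ 1 − 1/21 = 20/21 > 0, so some outcome avoids every A_i.

34·p = 1/21 ≈ 0.047619; existence CERTIFIED by the union bound.


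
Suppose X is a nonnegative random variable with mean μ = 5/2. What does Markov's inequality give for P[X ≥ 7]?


μ = E[X] = 5/2, a = 7.
Markov: P[X ≥ 7] ≤ μ/a = (5/2)/7 = 5/14.
Numerically: ≈ 0.3571.
(Since a = 7 > μ = 2.5000, the bound 5/14 is < 1 and informative.)

P[X ≥ 7] ≤ 5/14 ≈ 0.3571.


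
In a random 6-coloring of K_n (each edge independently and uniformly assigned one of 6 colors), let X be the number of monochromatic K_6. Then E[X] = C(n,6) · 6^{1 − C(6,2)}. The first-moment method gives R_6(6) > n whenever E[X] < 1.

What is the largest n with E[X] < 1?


We need C(n, 6) · 6^{1 − 15} < 1, i.e. C(n, 6) < 6^{15 − 1} = 78364164096.
Check values of n near the boundary:
  n = 196: C(196, 6) = 72887293024; 72887293024 < 78364164096? YES
  n = 197: C(197, 6) = 75176946208; 75176946208 < 78364164096? YES
  n = 198: C(198, 6) = 77526225777; 77526225777 < 78364164096? YES
  n = 199: C(199, 6) = 79936367511; 79936367511 < 78364164096? NO
  n = 200: C(200, 6) = 82408626300; 82408626300 < 78364164096? NO
  n = 201: C(201, 6) = 84944276340; 84944276340 < 78364164096? NO
The largest n with C(n, 6) < 78364164096 is n = 198 (where E[X] = 25842075259/26121388032 ≈ 0.989). Hence R_6(6) > 198, i.e. R_6(6) ≥ 199.

Largest n = 198; hence R_6(6) > 198.


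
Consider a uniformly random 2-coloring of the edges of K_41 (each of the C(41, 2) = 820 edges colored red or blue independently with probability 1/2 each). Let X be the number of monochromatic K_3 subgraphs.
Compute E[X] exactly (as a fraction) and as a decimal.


Let X = Σ_S X_S over the C(41, 3) = 10660 subsets S of size 3, where X_S = 1 if the K_3 on S is monochromatic.
For a fixed S, the K_3 on S has C(3, 2) = 3 edges. P[all 3 edges red] = (1/2)^3, and likewise for blue, so P[monochromatic] = 2·(1/2)^3 = 2^{1 − 3} = 1/4.
Summing: E[X] = C(41, 3) · 2^{1 − 3} = 10660 · 1/4 = 2665.
Numerically: E[X] ≈ 2665.000000.

E[X] = C(41,3)·2^(1−C(3,2)) = 2665 ≈ 2665.000000.


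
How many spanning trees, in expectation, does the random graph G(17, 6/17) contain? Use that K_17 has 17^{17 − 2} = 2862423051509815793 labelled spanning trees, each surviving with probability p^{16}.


K_17 has 17^{17 − 2} = 2862423051509815793 labelled spanning trees.
For each such spanning tree H, let X_H = 1 if all 16 edges of H are present in G. Then P[X_H = 1] = p^{16} = (6/17)^{16} = 2821109907456/48661191875666868481.
By linearity: E[X] = Σ_H E[X_H] = 2862423051509815793 · p^{16} = 2862423051509815793 · 2821109907456/48661191875666868481 = 2821109907456/17.
Numerically: E[X] ≈ 1.6595e+11.

E[X] = 2862423051509815793 · (6/17)^{16} = 2821109907456/17 ≈ 1.6595e+11.


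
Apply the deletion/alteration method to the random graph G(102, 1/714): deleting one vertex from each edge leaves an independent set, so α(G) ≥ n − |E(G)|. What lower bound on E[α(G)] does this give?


E[|E(G)|] = C(102, 2)·p = 5151 · (1/714) = 101/14.
E[α(G)] ≥ n − E[|E(G)|] = 102 − 101/14 = 1327/14.
Numerically: ≈ 94.78571.
(This is only a lower bound; the true E[α(G)] may be larger.)

E[α(G)] ≥ 1327/14 ≈ 94.78571.


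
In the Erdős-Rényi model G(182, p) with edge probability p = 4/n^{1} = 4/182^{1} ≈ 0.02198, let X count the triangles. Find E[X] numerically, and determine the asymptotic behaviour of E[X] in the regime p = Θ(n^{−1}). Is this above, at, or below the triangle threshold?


Number of potential triangles: C(182, 3) = 988260.
Each occurs with probability p³ ≈ (0.02198)³ ≈ 1.061612e-05.
By linearity: E[X] = C(182, 3)·p³ ≈ 988260 · 1.061612e-05 ≈ 10.4915.
Here α = 1, so p = 4/n is exactly at the triangle threshold p ~ 1/n. Asymptotically E[X] → c³/6 = 4³/6 = 32/3 ≈ 10.6667, a bounded constant. In this regime the triangle count is asymptotically Poisson(c³/6).

E[X] ≈ 10.4915; in regime p = Θ(1/n^{1}) E[X] stays bounded (at the triangle threshold p ~ 1/n).


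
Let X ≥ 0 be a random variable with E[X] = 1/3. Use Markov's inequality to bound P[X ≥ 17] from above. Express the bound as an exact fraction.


μ = E[X] = 1/3, a = 17.
Markov: P[X ≥ 17] ≤ μ/a = (1/3)/17 = 1/51.
Numerically: ≈ 0.020.
(Since a = 17 > μ = 0.333, the bound 1/51 is < 1 and informative.)

P[X ≥ 17] ≤ 1/51 ≈ 0.020.


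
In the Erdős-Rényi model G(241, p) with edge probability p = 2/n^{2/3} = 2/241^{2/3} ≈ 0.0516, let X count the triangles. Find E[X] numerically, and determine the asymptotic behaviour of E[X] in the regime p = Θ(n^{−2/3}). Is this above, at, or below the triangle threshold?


Number of potential triangles: C(241, 3) = 2303960.
Each occurs with probability p³ ≈ (0.0516)³ ≈ 1.37739e-04.
By linearity: E[X] = C(241, 3)·p³ ≈ 2303960 · 1.37739e-04 ≈ 317.344.
Since α = 2/3 < 1, p = c/n^{2/3} ≫ 1/n is above the triangle threshold p ~ 1/n. Asymptotically E[X] ~ (c³/6)·n^{3(1−α)} = (2³/6)·n^{1} → ∞; triangles are abundant w.h.p.

E[X] ≈ 317.344; in regime p = Θ(1/n^{2/3}) E[X] diverges (above the triangle threshold p ~ 1/n).


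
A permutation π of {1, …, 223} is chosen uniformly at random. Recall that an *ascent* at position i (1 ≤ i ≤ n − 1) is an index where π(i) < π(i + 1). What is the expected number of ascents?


Write X = Σ X_I over i = 1, …, 222, with X_I the indicator of one ascent.
There are 222 indicators.
For each fixed i, the pair (π(i), π(i+1)) is a uniformly random ordered pair of distinct values from {1, …, 223}; by symmetry P[π(i) < π(i+1)] = 1/2.
By linearity: E[X] = 222 · (1/2) = (223 − 1) · (1/2) = 111 ≈ 111.00000.

E[X] = 111 = 111.00000.


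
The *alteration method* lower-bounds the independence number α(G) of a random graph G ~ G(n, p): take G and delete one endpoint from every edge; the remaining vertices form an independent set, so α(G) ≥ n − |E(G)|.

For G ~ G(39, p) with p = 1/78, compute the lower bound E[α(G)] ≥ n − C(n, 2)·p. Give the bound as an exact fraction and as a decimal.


E[|E(G)|] = C(39, 2)·p = 741 · (1/78) = 19/2.
E[α(G)] ≥ n − E[|E(G)|] = 39 − 19/2 = 59/2.
Numerically: ≈ 29.5000.
(This is only a lower bound; the true E[α(G)] may be larger.)

E[α(G)] ≥ 59/2 ≈ 29.5000.


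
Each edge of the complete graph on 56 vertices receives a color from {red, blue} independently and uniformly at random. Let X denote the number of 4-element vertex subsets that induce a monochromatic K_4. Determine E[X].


Let X = Σ_S X_S over the C(56, 4) = 367290 subsets S of size 4, where X_S = 1 if the K_4 on S is monochromatic.
For a fixed S, the K_4 on S has C(4, 2) = 6 edges. P[all 6 edges red] = (1/2)^6, and likewise for blue, so P[monochromatic] = 2·(1/2)^6 = 2^{1 − 6} = 1/32.
By linearity of expectation: E[X] = C(56, 4) · 2^{1 − 6} = 367290 · 1/32 = 183645/16.
Numerically: E[X] ≈ 11477.812500.

E[X] = C(56,4)·2^(1−C(4,2)) = 183645/16 ≈ 11477.812500.


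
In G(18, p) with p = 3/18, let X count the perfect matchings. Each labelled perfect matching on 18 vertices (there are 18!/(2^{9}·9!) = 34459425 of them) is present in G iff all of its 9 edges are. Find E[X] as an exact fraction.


K_18 has 18!/(2^{9}·9!) = 34459425 labelled perfect matchings.
For each such perfect matching H, let X_H = 1 if all 9 edges of H are present in G. Then P[X_H = 1] = p^{9} = (1/6)^{9} = 1/10077696.
By linearity: E[X] = Σ_H E[X_H] = 34459425 · p^{9} = 34459425 · 1/10077696 = 425425/124416.
Numerically: E[X] ≈ 3.4194.

E[X] = 34459425 · (1/6)^{9} = 425425/124416 ≈ 3.4194.


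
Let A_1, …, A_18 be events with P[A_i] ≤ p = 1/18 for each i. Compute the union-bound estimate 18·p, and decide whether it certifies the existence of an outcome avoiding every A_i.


Union bound: P[∪_{i=1}^{18} A_i] ≤ Σ_i P[A_i] ≤ 18·p = 18·(1/18) = 1.
Numerically: 1 ≈ 1.000.
Is 1 < 1? NO.
Since the bound 1 is ≥ 1, the union bound is uninformative here; it does NOT by itself certify existence.

18·p = 1 ≈ 1.000; existence NOT certified by the union bound.


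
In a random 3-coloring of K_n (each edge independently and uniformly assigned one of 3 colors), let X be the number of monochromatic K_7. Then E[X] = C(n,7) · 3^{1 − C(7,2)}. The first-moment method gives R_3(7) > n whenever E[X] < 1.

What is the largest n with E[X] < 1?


We need C(n, 7) · 3^{1 − 21} < 1, i.e. C(n, 7) < 3^{21 − 1} = 3486784401.
Check values of n near the boundary:
  n = 79: C(79, 7) = 2898753715; 2898753715 < 3486784401? YES
  n = 80: C(80, 7) = 3176716400; 3176716400 < 3486784401? YES
  n = 81: C(81, 7) = 3477216600; 3477216600 < 3486784401? YES
  n = 82: C(82, 7) = 3801756816; 3801756816 < 3486784401? NO
The largest n with C(n, 7) < 3486784401 is n = 81 (where E[X] = 42928600/43046721 ≈ 0.997256). Hence R_3(7) > 81, i.e. R_3(7) ≥ 82.

Largest n = 81; hence R_3(7) > 81.


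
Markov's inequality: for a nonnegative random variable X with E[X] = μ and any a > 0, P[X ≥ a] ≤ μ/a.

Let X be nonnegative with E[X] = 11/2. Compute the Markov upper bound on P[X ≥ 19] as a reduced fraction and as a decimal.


μ = E[X] = 11/2, a = 19.
Markov: P[X ≥ 19] ≤ μ/a = (11/2)/19 = 11/38.
Numerically: ≈ 0.289.
(Since a = 19 > μ = 5.500, the bound 11/38 is < 1 and informative.)

P[X ≥ 19] ≤ 11/38 ≈ 0.289.


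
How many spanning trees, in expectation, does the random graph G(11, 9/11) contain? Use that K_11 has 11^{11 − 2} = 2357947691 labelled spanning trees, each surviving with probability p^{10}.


K_11 has 11^{11 − 2} = 2357947691 labelled spanning trees.
For each such spanning tree H, let X_H = 1 if all 10 edges of H are present in G. Then P[X_H = 1] = p^{10} = (9/11)^{10} = 3486784401/25937424601.
Summing the indicators: E[X] = Σ_H E[X_H] = 2357947691 · p^{10} = 2357947691 · 3486784401/25937424601 = 3486784401/11.
Numerically: E[X] ≈ 3.17e+08.

E[X] = 2357947691 · (9/11)^{10} = 3486784401/11 ≈ 3.17e+08.


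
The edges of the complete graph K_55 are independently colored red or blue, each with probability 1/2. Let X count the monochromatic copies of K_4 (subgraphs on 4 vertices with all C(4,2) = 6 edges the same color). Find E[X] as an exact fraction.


Let X = Σ_S X_S over the C(55, 4) = 341055 subsets S of size 4, where X_S = 1 if the K_4 on S is monochromatic.
For a fixed S, the K_4 on S has C(4, 2) = 6 edges. P[all 6 edges red] = (1/2)^6, and likewise for blue, so P[monochromatic] = 2·(1/2)^6 = 2^{1 − 6} = 1/32.
Summing: E[X] = C(55, 4) · 2^{1 − 6} = 341055 · 1/32 = 341055/32.
Numerically: E[X] ≈ 10657.9688.

E[X] = C(55,4)·2^(1−C(4,2)) = 341055/32 ≈ 10657.9688.


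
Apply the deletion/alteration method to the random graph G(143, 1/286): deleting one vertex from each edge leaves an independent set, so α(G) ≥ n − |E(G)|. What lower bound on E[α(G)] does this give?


E[|E(G)|] = C(143, 2)·p = 10153 · (1/286) = 71/2.
E[α(G)] ≥ n − E[|E(G)|] = 143 − 71/2 = 215/2.
Numerically: ≈ 107.5000.
(This is only a lower bound; the true E[α(G)] may be larger.)

E[α(G)] ≥ 215/2 ≈ 107.5000.


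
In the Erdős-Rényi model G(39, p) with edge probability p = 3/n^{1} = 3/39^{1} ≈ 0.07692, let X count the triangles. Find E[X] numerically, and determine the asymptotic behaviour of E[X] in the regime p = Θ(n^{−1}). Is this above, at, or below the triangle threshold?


Number of potential triangles: C(39, 3) = 9139.
Each occurs with probability p³ ≈ (0.07692)³ ≈ 4.551661e-04.
By linearity: E[X] = C(39, 3)·p³ ≈ 9139 · 4.551661e-04 ≈ 4.1598.
Here α = 1, so p = 3/n is exactly at the triangle threshold p ~ 1/n. Asymptotically E[X] → c³/6 = 3³/6 = 9/2 ≈ 4.5000, a bounded constant. In this regime the triangle count is asymptotically Poisson(c³/6).

E[X] ≈ 4.1598; in regime p = Θ(1/n^{1}) E[X] stays bounded (at the triangle threshold p ~ 1/n).


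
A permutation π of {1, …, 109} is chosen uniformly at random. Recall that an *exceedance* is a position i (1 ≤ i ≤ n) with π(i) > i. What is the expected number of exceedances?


Write X = Σ_{i=1}^{109} X_i, where X_i = 1_{π(i) > i}.
For each fixed i, π(i) is uniform over {1, …, 109} (marginal of a uniform permutation), so P[π(i) > i] = (n − i)/n. Summing: Σ_{i=1}^{109} (n − i)/n = (0 + 1 + … + 108)/109 = 109(109 − 1)/(2·109) = (109 − 1)/2.
Hence E[X] = Σ_{i=1}^{109} (109 − i)/109 = 54 ≈ 54.000.

E[X] = 54 = 54.000.


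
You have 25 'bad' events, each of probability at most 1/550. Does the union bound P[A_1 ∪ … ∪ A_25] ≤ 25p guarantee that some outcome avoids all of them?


Union bound: P[∪_{i=1}^{25} A_i] ≤ Σ_i P[A_i] ≤ 25·p = 25·(1/550) = 1/22.
Numerically: 1/22 ≈ 0.045.
Is 1/22 < 1? YES.
Since P[∪ A_i] ≤ 1/22 < 1, the complement has P[∩ A_i^c] ≥ 1 − 1/22 = 21/22 > 0, so some outcome avoids every A_i.

25·p = 1/22 ≈ 0.045; existence CERTIFIED by the union bound.


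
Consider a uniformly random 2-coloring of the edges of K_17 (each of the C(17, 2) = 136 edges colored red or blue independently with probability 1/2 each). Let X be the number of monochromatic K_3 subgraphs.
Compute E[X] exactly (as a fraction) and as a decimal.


Let X = Σ_S X_S over the C(17, 3) = 680 subsets S of size 3, where X_S = 1 if the K_3 on S is monochromatic.
For a fixed S, the K_3 on S has C(3, 2) = 3 edges. P[all 3 edges red] = (1/2)^3, and likewise for blue, so P[monochromatic] = 2·(1/2)^3 = 2^{1 − 3} = 1/4.
Summing: E[X] = C(17, 3) · 2^{1 − 3} = 680 · 1/4 = 170.
Numerically: E[X] ≈ 170.0000.

E[X] = C(17,3)·2^(1−C(3,2)) = 170 ≈ 170.0000.


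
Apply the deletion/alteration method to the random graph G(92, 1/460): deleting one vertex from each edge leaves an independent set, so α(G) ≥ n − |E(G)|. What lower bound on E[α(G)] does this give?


E[|E(G)|] = C(92, 2)·p = 4186 · (1/460) = 91/10.
E[α(G)] ≥ n − E[|E(G)|] = 92 − 91/10 = 829/10.
Numerically: ≈ 82.900.
(This is only a lower bound; the true E[α(G)] may be larger.)

E[α(G)] ≥ 829/10 ≈ 82.900.


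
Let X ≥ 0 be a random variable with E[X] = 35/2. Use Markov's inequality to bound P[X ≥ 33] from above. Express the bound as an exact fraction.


μ = E[X] = 35/2, a = 33.
Markov: P[X ≥ 33] ≤ μ/a = (35/2)/33 = 35/66.
Numerically: ≈ 0.53030.
(Since a = 33 > μ = 17.50000, the bound 35/66 is < 1 and informative.)

P[X ≥ 33] ≤ 35/66 ≈ 0.53030.


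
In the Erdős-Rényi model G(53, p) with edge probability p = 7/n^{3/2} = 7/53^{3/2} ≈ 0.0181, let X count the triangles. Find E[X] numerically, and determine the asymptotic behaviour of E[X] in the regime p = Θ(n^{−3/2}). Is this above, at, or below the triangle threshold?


Number of potential triangles: C(53, 3) = 23426.
Each occurs with probability p³ ≈ (0.0181)³ ≈ 5.97108e-06.
By linearity: E[X] = C(53, 3)·p³ ≈ 23426 · 5.97108e-06 ≈ 0.140.
Since α = 3/2 > 1, p = c/n^{3/2} = o(1/n) is below the triangle threshold p ~ 1/n. Asymptotically E[X] ~ (c³/6)·n^{3(1−α)} = (7³/6)·n^{-1.5} → 0, so by Markov's inequality G has no triangles w.h.p.

E[X] ≈ 0.140; in regime p = Θ(1/n^{3/2}) E[X] tends to 0 (below the triangle threshold p ~ 1/n).


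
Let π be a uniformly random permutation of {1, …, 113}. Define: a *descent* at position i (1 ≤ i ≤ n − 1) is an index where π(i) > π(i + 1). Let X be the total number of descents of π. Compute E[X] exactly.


Write X = Σ X_I over i = 1, …, 112, with X_I the indicator of one descent.
There are 112 indicators.
For each fixed i, the pair (π(i), π(i+1)) is a uniformly random ordered pair of distinct values from {1, …, 113}; by symmetry P[π(i) > π(i+1)] = 1/2.
By linearity: E[X] = 112 · (1/2) = (113 − 1) · (1/2) = 56 ≈ 56.0000.

E[X] = 56 = 56.0000.


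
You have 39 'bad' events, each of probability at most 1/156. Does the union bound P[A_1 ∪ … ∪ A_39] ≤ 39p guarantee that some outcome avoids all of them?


Union bound: P[∪_{i=1}^{39} A_i] ≤ Σ_i P[A_i] ≤ 39·p = 39·(1/156) = 1/4.
Numerically: 1/4 ≈ 0.25000.
Is 1/4 < 1? YES.
Since P[∪ A_i] ≤ 1/4 < 1, the complement has P[∩ A_i^c] ≥ 1 − 1/4 = 3/4 > 0, so some outcome avoids every A_i.

39·p = 1/4 ≈ 0.25000; existence CERTIFIED by the union bound.


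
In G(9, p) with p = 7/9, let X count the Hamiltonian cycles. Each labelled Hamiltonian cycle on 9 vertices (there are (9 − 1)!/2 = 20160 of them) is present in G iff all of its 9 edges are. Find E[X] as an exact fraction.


K_9 has (9 − 1)!/2 = 20160 labelled Hamiltonian cycles.
For each such Hamiltonian cycle H, let X_H = 1 if all 9 edges of H are present in G. Then P[X_H = 1] = p^{9} = (7/9)^{9} = 40353607/387420489.
By linearity: E[X] = Σ_H E[X_H] = 20160 · p^{9} = 20160 · 40353607/387420489 = 90392079680/43046721.
Numerically: E[X] ≈ 2099.86.

E[X] = 20160 · (7/9)^{9} = 90392079680/43046721 ≈ 2099.86.


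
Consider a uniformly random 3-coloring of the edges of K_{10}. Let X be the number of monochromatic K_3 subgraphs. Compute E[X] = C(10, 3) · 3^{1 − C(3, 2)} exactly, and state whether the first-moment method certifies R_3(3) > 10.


E[X] = C(10, 3) · 3^{1 − 3} = 120 · 3^{−2} = 120/9.
As a reduced fraction: E[X] = 40/3 ≈ 13.33333.
Is E[X] < 1? NO.
Since E[X] ≥ 1, the first-moment bound is inconclusive at n = 10; it does NOT by itself certify R_3(3) > 10.

E[X] = 40/3 ≈ 13.33333; E[X] ≥ 1; first-moment method inconclusive here.


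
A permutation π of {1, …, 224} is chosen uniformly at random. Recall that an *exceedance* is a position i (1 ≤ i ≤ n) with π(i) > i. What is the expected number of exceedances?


Write X = Σ_{i=1}^{224} X_i, where X_i = 1_{π(i) > i}.
For each fixed i, π(i) is uniform over {1, …, 224} (marginal of a uniform permutation), so P[π(i) > i] = (n − i)/n. Summing: Σ_{i=1}^{224} (n − i)/n = (0 + 1 + … + 223)/224 = 224(224 − 1)/(2·224) = (224 − 1)/2.
Hence E[X] = Σ_{i=1}^{224} (224 − i)/224 = 223/2 ≈ 111.50000.

E[X] = 223/2 = 111.50000.


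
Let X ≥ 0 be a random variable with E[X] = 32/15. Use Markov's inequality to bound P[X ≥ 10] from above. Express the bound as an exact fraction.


μ = E[X] = 32/15, a = 10.
Markov: P[X ≥ 10] ≤ μ/a = (32/15)/10 = 16/75.
Numerically: ≈ 0.213.
(Since a = 10 > μ = 2.133, the bound 16/75 is < 1 and informative.)

P[X ≥ 10] ≤ 16/75 ≈ 0.213.


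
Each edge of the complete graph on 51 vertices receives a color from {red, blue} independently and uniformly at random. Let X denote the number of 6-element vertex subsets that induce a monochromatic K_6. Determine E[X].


Let X = Σ_S X_S over the C(51, 6) = 18009460 subsets S of size 6, where X_S = 1 if the K_6 on S is monochromatic.
For a fixed S, the K_6 on S has C(6, 2) = 15 edges. P[all 15 edges red] = (1/2)^15, and likewise for blue, so P[monochromatic] = 2·(1/2)^15 = 2^{1 − 15} = 1/16384.
By linearity: E[X] = C(51, 6) · 2^{1 − 15} = 18009460 · 1/16384 = 4502365/4096.
Numerically: E[X] ≈ 1099.210205.

E[X] = C(51,6)·2^(1−C(6,2)) = 4502365/4096 ≈ 1099.210205.


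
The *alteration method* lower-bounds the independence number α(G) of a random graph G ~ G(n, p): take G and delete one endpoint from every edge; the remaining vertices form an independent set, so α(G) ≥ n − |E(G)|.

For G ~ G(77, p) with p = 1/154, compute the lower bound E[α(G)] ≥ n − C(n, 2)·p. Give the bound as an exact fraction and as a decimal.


E[|E(G)|] = C(77, 2)·p = 2926 · (1/154) = 19.
E[α(G)] ≥ n − E[|E(G)|] = 77 − 19 = 58.
Numerically: ≈ 58.000.
(This is only a lower bound; the true E[α(G)] may be larger.)

E[α(G)] ≥ 58 ≈ 58.000.


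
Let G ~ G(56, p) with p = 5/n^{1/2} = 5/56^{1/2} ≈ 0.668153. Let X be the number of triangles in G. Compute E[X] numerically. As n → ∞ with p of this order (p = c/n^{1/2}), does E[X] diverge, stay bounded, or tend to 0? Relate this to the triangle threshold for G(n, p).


Number of potential triangles: C(56, 3) = 27720.
Each occurs with probability p³ ≈ (0.668153)³ ≈ 2.98282636e-01.
By linearity: E[X] = C(56, 3)·p³ ≈ 27720 · 2.98282636e-01 ≈ 8268.394672.
Since α = 1/2 < 1, p = c/n^{1/2} ≫ 1/n is above the triangle threshold p ~ 1/n. Asymptotically E[X] ~ (c³/6)·n^{3(1−α)} = (5³/6)·n^{1.5} → ∞; triangles are abundant w.h.p.

E[X] ≈ 8268.394672; in regime p = Θ(1/n^{1/2}) E[X] diverges (above the triangle threshold p ~ 1/n).


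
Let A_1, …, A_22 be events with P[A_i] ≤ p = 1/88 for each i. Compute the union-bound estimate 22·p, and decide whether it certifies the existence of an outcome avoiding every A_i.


Union bound: P[∪_{i=1}^{22} A_i] ≤ Σ_i P[A_i] ≤ 22·p = 22·(1/88) = 1/4.
Numerically: 1/4 ≈ 0.25000.
Is 1/4 < 1? YES.
Since P[∪ A_i] ≤ 1/4 < 1, the complement has P[∩ A_i^c] ≥ 1 − 1/4 = 3/4 > 0, so some outcome avoids every A_i.

22·p = 1/4 ≈ 0.25000; existence CERTIFIED by the union bound.


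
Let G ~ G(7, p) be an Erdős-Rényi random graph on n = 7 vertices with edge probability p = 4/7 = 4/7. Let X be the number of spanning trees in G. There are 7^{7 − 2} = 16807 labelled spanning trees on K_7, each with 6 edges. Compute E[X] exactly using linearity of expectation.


K_7 has 7^{7 − 2} = 16807 labelled spanning trees.
For each such spanning tree H, let X_H = 1 if all 6 edges of H are present in G. Then P[X_H = 1] = p^{6} = (4/7)^{6} = 4096/117649.
Summing the indicators: E[X] = Σ_H E[X_H] = 16807 · p^{6} = 16807 · 4096/117649 = 4096/7.
Numerically: E[X] ≈ 585.143.

E[X] = 16807 · (4/7)^{6} = 4096/7 ≈ 585.143.


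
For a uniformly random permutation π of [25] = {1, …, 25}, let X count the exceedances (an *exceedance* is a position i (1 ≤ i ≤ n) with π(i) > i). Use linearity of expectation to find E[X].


Write X = Σ_{i=1}^{25} X_i, where X_i = 1_{π(i) > i}.
For each fixed i, π(i) is uniform over {1, …, 25} (marginal of a uniform permutation), so P[π(i) > i] = (n − i)/n. Summing: Σ_{i=1}^{25} (n − i)/n = (0 + 1 + … + 24)/25 = 25(25 − 1)/(2·25) = (25 − 1)/2.
Hence E[X] = Σ_{i=1}^{25} (25 − i)/25 = 12 ≈ 12.00000.

E[X] = 12 = 12.00000.


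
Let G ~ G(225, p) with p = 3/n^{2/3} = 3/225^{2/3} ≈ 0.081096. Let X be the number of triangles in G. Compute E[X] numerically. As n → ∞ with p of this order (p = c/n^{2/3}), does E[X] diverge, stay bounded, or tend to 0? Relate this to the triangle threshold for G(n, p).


Number of potential triangles: C(225, 3) = 1873200.
Each occurs with probability p³ ≈ (0.081096)³ ≈ 5.3333333e-04.
By linearity: E[X] = C(225, 3)·p³ ≈ 1873200 · 5.3333333e-04 ≈ 999.04000.
Since α = 2/3 < 1, p = c/n^{2/3} ≫ 1/n is above the triangle threshold p ~ 1/n. Asymptotically E[X] ~ (c³/6)·n^{3(1−α)} = (3³/6)·n^{1} → ∞; triangles are abundant w.h.p.

E[X] ≈ 999.04000; in regime p = Θ(1/n^{2/3}) E[X] diverges (above the triangle threshold p ~ 1/n).


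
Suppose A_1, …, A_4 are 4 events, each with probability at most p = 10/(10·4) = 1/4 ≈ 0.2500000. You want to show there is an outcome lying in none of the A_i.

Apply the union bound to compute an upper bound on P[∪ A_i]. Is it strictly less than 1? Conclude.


Union bound: P[∪_{i=1}^{4} A_i] ≤ Σ_i P[A_i] ≤ 4·p = 4·(1/4) = 1.
Numerically: 1 ≈ 1.0000000.
Is 1 < 1? NO.
Since the bound 1 is ≥ 1, the union bound is uninformative here; it does NOT by itself certify existence.

4·p = 1 ≈ 1.0000000; existence NOT certified by the union bound.


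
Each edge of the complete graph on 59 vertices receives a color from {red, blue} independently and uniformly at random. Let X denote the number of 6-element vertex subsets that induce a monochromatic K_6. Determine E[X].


Let X = Σ_S X_S over the C(59, 6) = 45057474 subsets S of size 6, where X_S = 1 if the K_6 on S is monochromatic.
For a fixed S, the K_6 on S has C(6, 2) = 15 edges. P[all 15 edges red] = (1/2)^15, and likewise for blue, so P[monochromatic] = 2·(1/2)^15 = 2^{1 − 15} = 1/16384.
By linearity of expectation: E[X] = C(59, 6) · 2^{1 − 15} = 45057474 · 1/16384 = 22528737/8192.
Numerically: E[X] ≈ 2750.0900.

E[X] = C(59,6)·2^(1−C(6,2)) = 22528737/8192 ≈ 2750.0900.


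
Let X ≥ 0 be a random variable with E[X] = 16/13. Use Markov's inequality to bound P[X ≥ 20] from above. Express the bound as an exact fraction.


μ = E[X] = 16/13, a = 20.
Markov: P[X ≥ 20] ≤ μ/a = (16/13)/20 = 4/65.
Numerically: ≈ 0.06154.
(Since a = 20 > μ = 1.23077, the bound 4/65 is < 1 and informative.)

P[X ≥ 20] ≤ 4/65 ≈ 0.06154.


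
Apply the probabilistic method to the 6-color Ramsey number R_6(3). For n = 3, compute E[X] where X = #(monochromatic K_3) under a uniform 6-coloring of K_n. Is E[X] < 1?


E[X] = C(3, 3) · 6^{1 − 3} = 1 · 6^{−2} = 1/36.
As a reduced fraction: E[X] = 1/36 ≈ 0.0277778.
Is E[X] < 1? YES.
Since E[X] < 1, there exists a 6-coloring of K_{3} with no monochromatic K_3; hence R_6(3) > 3.

E[X] = 1/36 ≈ 0.0277778; E[X] < 1, so R_6(3) > 3.


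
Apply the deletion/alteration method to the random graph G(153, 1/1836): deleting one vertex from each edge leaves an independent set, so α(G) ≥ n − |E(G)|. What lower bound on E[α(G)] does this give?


E[|E(G)|] = C(153, 2)·p = 11628 · (1/1836) = 19/3.
E[α(G)] ≥ n − E[|E(G)|] = 153 − 19/3 = 440/3.
Numerically: ≈ 146.6667.
(This is only a lower bound; the true E[α(G)] may be larger.)

E[α(G)] ≥ 440/3 ≈ 146.6667.


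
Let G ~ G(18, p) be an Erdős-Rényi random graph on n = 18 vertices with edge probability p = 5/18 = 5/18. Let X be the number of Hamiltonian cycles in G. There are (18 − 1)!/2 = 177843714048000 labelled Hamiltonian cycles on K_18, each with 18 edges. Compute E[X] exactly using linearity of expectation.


K_18 has (18 − 1)!/2 = 177843714048000 labelled Hamiltonian cycles.
For each such Hamiltonian cycle H, let X_H = 1 if all 18 edges of H are present in G. Then P[X_H = 1] = p^{18} = (5/18)^{18} = 3814697265625/39346408075296537575424.
By linearity: E[X] = Σ_H E[X_H] = 177843714048000 · p^{18} = 177843714048000 · 3814697265625/39346408075296537575424 = 56800365447998046875/3294258113514384.
Numerically: E[X] ≈ 17242.2.

E[X] = 177843714048000 · (5/18)^{18} = 56800365447998046875/3294258113514384 ≈ 17242.2.


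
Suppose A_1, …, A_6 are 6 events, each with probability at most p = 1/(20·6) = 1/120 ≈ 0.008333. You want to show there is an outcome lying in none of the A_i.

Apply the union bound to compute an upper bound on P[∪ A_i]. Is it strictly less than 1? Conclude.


Union bound: P[∪_{i=1}^{6} A_i] ≤ Σ_i P[A_i] ≤ 6·p = 6·(1/120) = 1/20.
Numerically: 1/20 ≈ 0.050000.
Is 1/20 < 1? YES.
Since P[∪ A_i] ≤ 1/20 < 1, the complement has P[∩ A_i^c] ≥ 1 − 1/20 = 19/20 > 0, so some outcome avoids every A_i.

6·p = 1/20 ≈ 0.050000; existence CERTIFIED by the union bound.


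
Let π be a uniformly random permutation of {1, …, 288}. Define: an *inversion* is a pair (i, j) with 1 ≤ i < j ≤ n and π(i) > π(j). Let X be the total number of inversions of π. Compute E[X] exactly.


Write X = Σ X_I over the C(288, 2) = 41328 pairs i < j, with X_I the indicator of one inversion.
There are 41328 indicators.
For each fixed pair i < j, the values π(i) and π(j) are two distinct elements of {1, …, 288} in uniformly random order; by symmetry P[π(i) > π(j)] = 1/2.
By linearity: E[X] = 41328 · (1/2) = C(288, 2) · (1/2) = 41328/2 = 20664 ≈ 20664.00000.

E[X] = 20664 = 20664.00000.
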